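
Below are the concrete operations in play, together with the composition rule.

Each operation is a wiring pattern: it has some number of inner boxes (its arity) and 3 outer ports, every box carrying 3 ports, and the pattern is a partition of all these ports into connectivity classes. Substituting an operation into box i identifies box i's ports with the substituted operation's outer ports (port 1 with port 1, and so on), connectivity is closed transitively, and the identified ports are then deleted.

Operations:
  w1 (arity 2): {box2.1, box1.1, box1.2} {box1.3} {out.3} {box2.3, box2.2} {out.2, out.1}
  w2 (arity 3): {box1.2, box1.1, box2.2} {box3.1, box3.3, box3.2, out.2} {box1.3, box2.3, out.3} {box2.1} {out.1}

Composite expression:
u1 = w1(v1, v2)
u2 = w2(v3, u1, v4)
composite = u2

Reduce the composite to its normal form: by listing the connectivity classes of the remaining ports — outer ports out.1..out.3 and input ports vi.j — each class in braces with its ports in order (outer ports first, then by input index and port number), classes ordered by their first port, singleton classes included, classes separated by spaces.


{out.1} {out.2, v4.1, v4.2, v4.3} {out.3, v3.3} {v1.1, v1.2, v2.1} {v1.3} {v2.2, v2.3} {v3.1, v3.2}


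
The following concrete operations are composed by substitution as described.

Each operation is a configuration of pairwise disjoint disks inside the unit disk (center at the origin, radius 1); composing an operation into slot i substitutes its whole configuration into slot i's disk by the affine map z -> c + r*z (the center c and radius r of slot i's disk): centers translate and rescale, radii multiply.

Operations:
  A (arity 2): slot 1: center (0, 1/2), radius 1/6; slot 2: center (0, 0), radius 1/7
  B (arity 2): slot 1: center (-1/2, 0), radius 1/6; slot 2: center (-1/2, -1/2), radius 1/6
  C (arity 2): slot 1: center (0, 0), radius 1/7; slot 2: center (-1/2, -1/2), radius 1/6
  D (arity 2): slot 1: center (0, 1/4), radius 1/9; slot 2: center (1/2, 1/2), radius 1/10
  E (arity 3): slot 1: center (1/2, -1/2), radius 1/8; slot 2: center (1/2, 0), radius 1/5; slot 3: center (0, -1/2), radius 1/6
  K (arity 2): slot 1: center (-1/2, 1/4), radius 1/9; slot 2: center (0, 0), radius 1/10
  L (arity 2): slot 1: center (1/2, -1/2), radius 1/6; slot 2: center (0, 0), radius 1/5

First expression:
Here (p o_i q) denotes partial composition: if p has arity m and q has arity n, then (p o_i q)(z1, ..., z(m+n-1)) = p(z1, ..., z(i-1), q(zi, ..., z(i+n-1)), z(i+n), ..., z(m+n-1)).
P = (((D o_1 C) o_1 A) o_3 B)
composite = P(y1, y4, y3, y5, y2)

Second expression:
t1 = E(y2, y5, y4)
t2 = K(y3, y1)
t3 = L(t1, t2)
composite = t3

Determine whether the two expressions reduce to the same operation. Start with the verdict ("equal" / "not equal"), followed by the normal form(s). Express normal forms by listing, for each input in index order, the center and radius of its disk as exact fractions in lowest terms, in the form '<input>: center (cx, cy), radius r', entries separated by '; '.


not equal: they reduce to y1: center (0, 65/252), radius 1/378; y2: center (1/2, 1/2), radius 1/10; y3: center (-7/108, 7/36), radius 1/324; y4: center (0, 1/4), radius 1/441; y5: center (-7/108, 5/27), radius 1/324 and y1: center (0, 0), radius 1/50; y2: center (7/12, -7/12), radius 1/48; y3: center (-1/10, 1/20), radius 1/45; y4: center (1/2, -7/12), radius 1/36; y5: center (7/12, -1/2), radius 1/30

The first expression, normalized: y1: center (0, 65/252), radius 1/378; y2: center (1/2, 1/2), radius 1/10; y3: center (-7/108, 7/36), radius 1/324; y4: center (0, 1/4), radius 1/441; y5: center (-7/108, 5/27), radius 1/324
The second expression, normalized: y1: center (0, 0), radius 1/50; y2: center (7/12, -7/12), radius 1/48; y3: center (-1/10, 1/20), radius 1/45; y4: center (1/2, -7/12), radius 1/36; y5: center (7/12, -1/2), radius 1/30
Distinct normal forms: not equal.


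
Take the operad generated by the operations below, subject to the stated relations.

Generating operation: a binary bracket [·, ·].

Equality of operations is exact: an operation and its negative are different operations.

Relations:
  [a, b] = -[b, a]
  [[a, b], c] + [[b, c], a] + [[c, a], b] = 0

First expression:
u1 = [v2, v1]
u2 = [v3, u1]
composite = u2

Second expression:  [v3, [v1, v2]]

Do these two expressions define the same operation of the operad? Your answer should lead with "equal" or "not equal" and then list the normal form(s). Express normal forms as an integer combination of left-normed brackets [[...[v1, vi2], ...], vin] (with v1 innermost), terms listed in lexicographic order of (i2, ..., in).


not equal — first [[v1, v2], v3], second -[[v1, v2], v3]

The first composite normalizes to [[v1, v2], v3]
The second composite normalizes to -[[v1, v2], v3]
Different reductions; not equal.


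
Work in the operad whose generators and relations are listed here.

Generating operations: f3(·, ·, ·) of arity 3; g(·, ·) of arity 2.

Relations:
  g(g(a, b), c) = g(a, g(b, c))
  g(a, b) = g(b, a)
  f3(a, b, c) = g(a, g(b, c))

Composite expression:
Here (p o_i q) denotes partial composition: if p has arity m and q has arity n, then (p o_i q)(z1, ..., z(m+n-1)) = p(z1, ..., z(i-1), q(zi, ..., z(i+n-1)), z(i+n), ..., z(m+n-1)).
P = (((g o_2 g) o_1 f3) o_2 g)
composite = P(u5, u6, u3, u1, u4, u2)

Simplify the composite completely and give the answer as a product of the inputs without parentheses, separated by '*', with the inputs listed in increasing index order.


u1 * u2 * u3 * u4 * u5 * u6

Key point: g commutes, so take the u-inputs in any fixed order.
g(u6, u3) spells out as u6 * u3
f3(u5, g(u6, u3), u1) spells out as u5 * u6 * u3 * u1
g(u4, u2) spells out as u4 * u2
g(f3(u5, g(u6, u3), u1), g(u4, u2)) spells out as u5 * u6 * u3 * u1 * u4 * u2
putting the inputs in ascending order: u1 * u2 * u3 * u4 * u5 * u6


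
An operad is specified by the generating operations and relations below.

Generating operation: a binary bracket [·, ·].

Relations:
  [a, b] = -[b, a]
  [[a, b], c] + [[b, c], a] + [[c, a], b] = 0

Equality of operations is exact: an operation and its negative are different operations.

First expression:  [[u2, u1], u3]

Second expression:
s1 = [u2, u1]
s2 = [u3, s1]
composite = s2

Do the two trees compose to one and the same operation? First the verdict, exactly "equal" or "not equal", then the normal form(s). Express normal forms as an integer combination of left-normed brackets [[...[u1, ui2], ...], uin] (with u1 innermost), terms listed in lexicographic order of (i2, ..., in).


not equal — first -[[u1, u2], u3], second [[u1, u2], u3]


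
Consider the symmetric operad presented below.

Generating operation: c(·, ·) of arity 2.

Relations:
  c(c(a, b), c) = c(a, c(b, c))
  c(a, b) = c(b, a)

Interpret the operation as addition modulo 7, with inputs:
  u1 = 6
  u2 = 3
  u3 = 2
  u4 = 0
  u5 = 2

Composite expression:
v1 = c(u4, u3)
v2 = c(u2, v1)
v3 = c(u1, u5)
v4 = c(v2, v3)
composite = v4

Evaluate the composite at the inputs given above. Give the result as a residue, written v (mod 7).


c(u4, u3) = 2
c(u2, c(u4, u3)) = 5
c(u1, u5) = 1
c(c(u2, c(u4, u3)), c(u1, u5)) = 6

6 (mod 7)


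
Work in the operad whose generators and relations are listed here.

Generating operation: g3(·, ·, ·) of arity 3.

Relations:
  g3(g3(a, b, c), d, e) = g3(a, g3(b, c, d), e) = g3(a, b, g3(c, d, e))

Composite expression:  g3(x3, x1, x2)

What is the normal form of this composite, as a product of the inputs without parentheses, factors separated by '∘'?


All parenthesizations of g3 agree; list the x-inputs left to right.
g3(x3, x1, x2) linearizes to x3 ∘ x1 ∘ x2

x3 ∘ x1 ∘ x2


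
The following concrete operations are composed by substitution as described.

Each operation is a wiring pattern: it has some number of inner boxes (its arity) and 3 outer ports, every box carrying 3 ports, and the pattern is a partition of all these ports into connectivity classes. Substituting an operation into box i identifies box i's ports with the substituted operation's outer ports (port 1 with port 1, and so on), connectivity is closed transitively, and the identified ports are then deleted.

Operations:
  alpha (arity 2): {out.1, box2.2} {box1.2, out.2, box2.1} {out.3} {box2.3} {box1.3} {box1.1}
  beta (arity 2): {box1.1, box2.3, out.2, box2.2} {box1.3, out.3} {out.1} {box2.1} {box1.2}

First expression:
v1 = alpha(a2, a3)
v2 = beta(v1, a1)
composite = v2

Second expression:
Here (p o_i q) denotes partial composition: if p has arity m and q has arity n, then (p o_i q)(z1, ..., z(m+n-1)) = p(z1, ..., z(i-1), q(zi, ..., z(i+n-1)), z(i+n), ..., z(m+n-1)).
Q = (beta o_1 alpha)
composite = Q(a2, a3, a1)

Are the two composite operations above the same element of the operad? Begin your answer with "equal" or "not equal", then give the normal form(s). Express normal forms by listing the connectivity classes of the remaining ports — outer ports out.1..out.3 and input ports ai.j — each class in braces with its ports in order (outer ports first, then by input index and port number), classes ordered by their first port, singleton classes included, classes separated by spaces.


equal: each reduces to {out.1} {out.2, a1.2, a1.3, a3.2} {out.3} {a1.1} {a2.1} {a2.2, a3.1} {a2.3} {a3.3}

Normal form of the first expression: {out.1} {out.2, a1.2, a1.3, a3.2} {out.3} {a1.1} {a2.1} {a2.2, a3.1} {a2.3} {a3.3}
Normal form of the second expression: {out.1} {out.2, a1.2, a1.3, a3.2} {out.3} {a1.1} {a2.1} {a2.2, a3.1} {a2.3} {a3.3}
Same normal form: equal.


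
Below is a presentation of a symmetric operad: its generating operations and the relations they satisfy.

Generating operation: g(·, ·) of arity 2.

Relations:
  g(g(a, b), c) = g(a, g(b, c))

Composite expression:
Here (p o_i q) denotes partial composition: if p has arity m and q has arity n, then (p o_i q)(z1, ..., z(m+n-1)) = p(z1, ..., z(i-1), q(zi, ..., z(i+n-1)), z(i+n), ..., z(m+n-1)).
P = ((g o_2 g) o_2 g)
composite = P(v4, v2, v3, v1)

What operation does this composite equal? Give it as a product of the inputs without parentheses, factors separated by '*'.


Associativity of g dissolves the nesting; only the v-input order survives.
g(v2, v3) collapses to v2 * v3
g(g(v2, v3), v1) collapses to v2 * v3 * v1
g(v4, g(g(v2, v3), v1)) collapses to v4 * v2 * v3 * v1

v4 * v2 * v3 * v1


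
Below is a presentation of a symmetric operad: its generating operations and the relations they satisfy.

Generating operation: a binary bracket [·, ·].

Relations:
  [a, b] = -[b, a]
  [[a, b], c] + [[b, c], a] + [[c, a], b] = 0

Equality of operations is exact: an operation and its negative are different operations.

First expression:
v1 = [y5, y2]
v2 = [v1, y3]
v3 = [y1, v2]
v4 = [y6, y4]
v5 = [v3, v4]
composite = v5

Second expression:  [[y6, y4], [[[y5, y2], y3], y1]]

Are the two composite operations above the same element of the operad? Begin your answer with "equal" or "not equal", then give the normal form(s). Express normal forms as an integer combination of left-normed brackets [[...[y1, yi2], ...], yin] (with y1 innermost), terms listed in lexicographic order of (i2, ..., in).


equal: each reduces to [[[[[y1, y2], y5], y3], y4], y6] - [[[[[y1, y2], y5], y3], y6], y4] - [[[[[y1, y3], y2], y5], y4], y6] + [[[[[y1, y3], y2], y5], y6], y4] + [[[[[y1, y3], y5], y2], y4], y6] - [[[[[y1, y3], y5], y2], y6], y4] - [[[[[y1, y5], y2], y3], y4], y6] + [[[[[y1, y5], y2], y3], y6], y4]

The first expression reduces to [[[[[y1, y2], y5], y3], y4], y6] - [[[[[y1, y2], y5], y3], y6], y4] - [[[[[y1, y3], y2], y5], y4], y6] + [[[[[y1, y3], y2], y5], y6], y4] + [[[[[y1, y3], y5], y2], y4], y6] - [[[[[y1, y3], y5], y2], y6], y4] - [[[[[y1, y5], y2], y3], y4], y6] + [[[[[y1, y5], y2], y3], y6], y4]
The second expression reduces to [[[[[y1, y2], y5], y3], y4], y6] - [[[[[y1, y2], y5], y3], y6], y4] - [[[[[y1, y3], y2], y5], y4], y6] + [[[[[y1, y3], y2], y5], y6], y4] + [[[[[y1, y3], y5], y2], y4], y6] - [[[[[y1, y3], y5], y2], y6], y4] - [[[[[y1, y5], y2], y3], y4], y6] + [[[[[y1, y5], y2], y3], y6], y4]
The forms coincide; equal.


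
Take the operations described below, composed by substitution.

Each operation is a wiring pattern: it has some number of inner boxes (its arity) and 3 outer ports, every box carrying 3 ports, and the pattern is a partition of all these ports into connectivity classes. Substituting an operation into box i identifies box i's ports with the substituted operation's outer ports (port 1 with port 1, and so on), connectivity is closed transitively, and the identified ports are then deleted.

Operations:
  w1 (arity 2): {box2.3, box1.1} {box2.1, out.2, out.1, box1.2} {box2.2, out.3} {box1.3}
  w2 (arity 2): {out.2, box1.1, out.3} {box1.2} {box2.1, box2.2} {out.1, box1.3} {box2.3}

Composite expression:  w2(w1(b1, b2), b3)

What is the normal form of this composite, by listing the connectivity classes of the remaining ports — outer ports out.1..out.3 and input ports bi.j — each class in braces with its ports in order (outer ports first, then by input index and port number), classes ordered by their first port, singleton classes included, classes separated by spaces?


Connectivity passes through glued w2-boundaries; trace each wire chain.
stage w1: inputs (b1, b2), connectivity {out.1, out.2, b1.2, b2.1} {out.3, b2.2} {b1.1, b2.3} {b1.3}, out.j its boundary
stage w2: inputs (b1, b2, b3), connectivity {out.1, b2.2} {out.2, out.3, b1.2, b2.1} {b1.1, b2.3} {b1.3} {b3.1, b3.2} {b3.3}, out.j its boundary

{out.1, b2.2} {out.2, out.3, b1.2, b2.1} {b1.1, b2.3} {b1.3} {b3.1, b3.2} {b3.3}


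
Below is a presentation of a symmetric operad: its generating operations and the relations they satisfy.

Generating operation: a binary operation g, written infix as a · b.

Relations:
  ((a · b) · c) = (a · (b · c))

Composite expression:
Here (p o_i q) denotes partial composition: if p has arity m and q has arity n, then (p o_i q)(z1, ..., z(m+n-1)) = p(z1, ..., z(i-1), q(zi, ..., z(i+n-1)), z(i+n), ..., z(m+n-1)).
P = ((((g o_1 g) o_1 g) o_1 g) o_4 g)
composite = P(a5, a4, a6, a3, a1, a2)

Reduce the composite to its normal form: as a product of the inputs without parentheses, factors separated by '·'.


The g-tree's shape is irrelevant; the a-reading-order decides.
(a5 · a4) spells out as a5 · a4
((a5 · a4) · a6) spells out as a5 · a4 · a6
(a3 · a1) spells out as a3 · a1
(((a5 · a4) · a6) · (a3 · a1)) spells out as a5 · a4 · a6 · a3 · a1
((((a5 · a4) · a6) · (a3 · a1)) · a2) spells out as a5 · a4 · a6 · a3 · a1 · a2

a5 · a4 · a6 · a3 · a1 · a2


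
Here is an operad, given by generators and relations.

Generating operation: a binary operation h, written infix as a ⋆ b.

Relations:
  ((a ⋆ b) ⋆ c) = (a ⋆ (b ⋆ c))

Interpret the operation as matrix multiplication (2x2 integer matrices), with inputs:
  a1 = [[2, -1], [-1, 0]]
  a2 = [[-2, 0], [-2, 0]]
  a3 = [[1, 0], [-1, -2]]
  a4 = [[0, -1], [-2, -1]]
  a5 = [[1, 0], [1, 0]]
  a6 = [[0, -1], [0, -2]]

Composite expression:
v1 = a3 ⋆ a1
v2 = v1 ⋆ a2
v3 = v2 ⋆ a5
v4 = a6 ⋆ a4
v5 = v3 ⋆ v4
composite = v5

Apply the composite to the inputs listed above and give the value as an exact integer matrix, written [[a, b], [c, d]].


[[-4, -2], [-4, -2]]

(a3 ⋆ a1) = [[2, -1], [0, 1]]
((a3 ⋆ a1) ⋆ a2) = [[-2, 0], [-2, 0]]
(((a3 ⋆ a1) ⋆ a2) ⋆ a5) = [[-2, 0], [-2, 0]]
(a6 ⋆ a4) = [[2, 1], [4, 2]]
((((a3 ⋆ a1) ⋆ a2) ⋆ a5) ⋆ (a6 ⋆ a4)) = [[-4, -2], [-4, -2]]


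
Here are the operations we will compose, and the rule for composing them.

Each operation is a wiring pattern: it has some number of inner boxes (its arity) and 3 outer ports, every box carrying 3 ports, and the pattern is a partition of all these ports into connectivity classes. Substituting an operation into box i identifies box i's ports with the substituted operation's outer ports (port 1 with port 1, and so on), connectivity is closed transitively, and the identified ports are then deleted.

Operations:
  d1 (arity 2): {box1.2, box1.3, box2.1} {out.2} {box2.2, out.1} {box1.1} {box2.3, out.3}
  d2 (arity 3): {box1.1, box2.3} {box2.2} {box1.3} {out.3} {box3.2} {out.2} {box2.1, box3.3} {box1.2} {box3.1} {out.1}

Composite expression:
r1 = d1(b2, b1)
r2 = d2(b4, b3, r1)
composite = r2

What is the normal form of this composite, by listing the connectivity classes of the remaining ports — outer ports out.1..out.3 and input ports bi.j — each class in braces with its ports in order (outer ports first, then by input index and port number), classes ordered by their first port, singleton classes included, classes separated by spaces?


{out.1} {out.2} {out.3} {b1.1, b2.2, b2.3} {b1.2} {b1.3, b3.1} {b2.1} {b3.2} {b3.3, b4.1} {b4.2} {b4.3}


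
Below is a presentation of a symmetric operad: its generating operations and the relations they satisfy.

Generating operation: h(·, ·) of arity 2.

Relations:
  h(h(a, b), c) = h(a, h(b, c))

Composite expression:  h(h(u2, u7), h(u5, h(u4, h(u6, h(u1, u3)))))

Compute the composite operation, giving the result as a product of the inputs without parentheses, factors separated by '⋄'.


u2 ⋄ u7 ⋄ u5 ⋄ u4 ⋄ u6 ⋄ u1 ⋄ u3

The h-tree's shape is irrelevant; the u-reading-order decides.
h(u2, u7) collapses to u2 ⋄ u7
h(u1, u3) collapses to u1 ⋄ u3
h(u6, h(u1, u3)) collapses to u6 ⋄ u1 ⋄ u3
h(u4, h(u6, h(u1, u3))) collapses to u4 ⋄ u6 ⋄ u1 ⋄ u3
h(u5, h(u4, h(u6, h(u1, u3)))) collapses to u5 ⋄ u4 ⋄ u6 ⋄ u1 ⋄ u3
h(h(u2, u7), h(u5, h(u4, h(u6, h(u1, u3))))) collapses to u2 ⋄ u7 ⋄ u5 ⋄ u4 ⋄ u6 ⋄ u1 ⋄ u3


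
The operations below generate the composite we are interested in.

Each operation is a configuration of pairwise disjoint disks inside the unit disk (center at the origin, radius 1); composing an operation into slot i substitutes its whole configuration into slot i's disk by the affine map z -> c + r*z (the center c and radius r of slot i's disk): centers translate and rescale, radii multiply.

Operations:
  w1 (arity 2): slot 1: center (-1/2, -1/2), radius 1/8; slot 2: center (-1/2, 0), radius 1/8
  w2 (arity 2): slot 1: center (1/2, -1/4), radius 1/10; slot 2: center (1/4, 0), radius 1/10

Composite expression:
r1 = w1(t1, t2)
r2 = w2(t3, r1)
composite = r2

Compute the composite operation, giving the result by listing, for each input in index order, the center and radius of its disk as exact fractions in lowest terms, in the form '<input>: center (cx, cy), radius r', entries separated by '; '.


t1: center (1/5, -1/20), radius 1/80; t2: center (1/5, 0), radius 1/80; t3: center (1/2, -1/4), radius 1/10

Only the slot chain above each t matters under w2; compose those maps.
t3: after 1 affine step, its disk has center (1/2, -1/4), radius 1/10
t1: after 2 affine steps, its disk has center (1/5, -1/20), radius 1/80
t2: after 2 affine steps, its disk has center (1/5, 0), radius 1/80


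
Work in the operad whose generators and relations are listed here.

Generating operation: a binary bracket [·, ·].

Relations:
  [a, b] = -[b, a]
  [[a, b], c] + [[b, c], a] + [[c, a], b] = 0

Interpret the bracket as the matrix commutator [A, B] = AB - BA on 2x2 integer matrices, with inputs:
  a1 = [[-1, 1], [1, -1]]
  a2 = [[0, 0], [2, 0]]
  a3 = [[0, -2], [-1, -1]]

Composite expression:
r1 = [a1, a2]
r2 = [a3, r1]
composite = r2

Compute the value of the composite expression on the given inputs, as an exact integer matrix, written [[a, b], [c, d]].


[[0, 8], [-4, 0]]

[a1, a2] = [[2, 0], [0, -2]]
[a3, [a1, a2]] = [[0, 8], [-4, 0]]


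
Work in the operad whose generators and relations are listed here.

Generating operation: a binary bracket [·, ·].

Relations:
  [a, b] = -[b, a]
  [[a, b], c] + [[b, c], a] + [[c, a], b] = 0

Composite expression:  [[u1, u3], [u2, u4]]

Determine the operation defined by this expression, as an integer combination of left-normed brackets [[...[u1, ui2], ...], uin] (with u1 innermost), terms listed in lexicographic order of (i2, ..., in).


[[[u1, u3], u2], u4] - [[[u1, u3], u4], u2]

A multilinear Lie element is pinned by u1-initial words (u1 innermost).
Composite bracket: [[u1, u3], [u2, u4]]
Expanding via [a, b] = ab - ba: 8 signed words (2^3 = 8).
Collect the words opening with u1:
  the word u1u3u2u4 carries sign +1 and contributes +[[[u1, u3], u2], u4]
  the word u1u3u4u2 carries sign -1 and contributes -[[[u1, u3], u4], u2]


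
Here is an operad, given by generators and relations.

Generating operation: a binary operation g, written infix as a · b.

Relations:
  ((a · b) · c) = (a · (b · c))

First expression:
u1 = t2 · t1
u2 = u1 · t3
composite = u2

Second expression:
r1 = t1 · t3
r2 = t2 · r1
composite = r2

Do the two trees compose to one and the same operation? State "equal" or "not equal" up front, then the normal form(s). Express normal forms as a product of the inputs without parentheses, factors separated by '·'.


equal: each reduces to t2 · t1 · t3


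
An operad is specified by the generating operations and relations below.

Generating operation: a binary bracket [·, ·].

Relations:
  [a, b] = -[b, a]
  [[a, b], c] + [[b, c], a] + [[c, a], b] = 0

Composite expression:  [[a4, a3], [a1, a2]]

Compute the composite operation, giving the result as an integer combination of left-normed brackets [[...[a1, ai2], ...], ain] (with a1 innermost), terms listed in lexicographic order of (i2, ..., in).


In the tensor algebra, words opening a1 carry the a1-anchored form.
Composite bracket: [[a4, a3], [a1, a2]]
Applying ab - ba throughout gives 8 signed words (2^3 = 8).
Only words starting with a1 matter:
  the word a1a2a3a4 carries sign +1 and contributes +[[[a1, a2], a3], a4]
  the word a1a2a4a3 carries sign -1 and contributes -[[[a1, a2], a4], a3]

[[[a1, a2], a3], a4] - [[[a1, a2], a4], a3]


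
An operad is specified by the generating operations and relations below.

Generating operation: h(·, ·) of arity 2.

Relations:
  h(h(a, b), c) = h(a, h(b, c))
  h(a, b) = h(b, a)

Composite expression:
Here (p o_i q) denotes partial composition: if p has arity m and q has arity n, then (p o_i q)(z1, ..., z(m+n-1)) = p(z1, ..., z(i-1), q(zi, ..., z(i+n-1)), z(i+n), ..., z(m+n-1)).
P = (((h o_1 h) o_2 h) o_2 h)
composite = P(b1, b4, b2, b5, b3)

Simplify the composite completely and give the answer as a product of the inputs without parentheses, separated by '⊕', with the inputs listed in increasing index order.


b1 ⊕ b2 ⊕ b3 ⊕ b4 ⊕ b5

Key point: h commutes, so take the b-inputs in any fixed order.
h(b4, b2) reduces to b4 ⊕ b2
h(h(b4, b2), b5) reduces to b4 ⊕ b2 ⊕ b5
h(b1, h(h(b4, b2), b5)) reduces to b1 ⊕ b4 ⊕ b2 ⊕ b5
h(h(b1, h(h(b4, b2), b5)), b3) reduces to b1 ⊕ b4 ⊕ b2 ⊕ b5 ⊕ b3
commutativity sorts the factors: b1 ⊕ b2 ⊕ b3 ⊕ b4 ⊕ b5


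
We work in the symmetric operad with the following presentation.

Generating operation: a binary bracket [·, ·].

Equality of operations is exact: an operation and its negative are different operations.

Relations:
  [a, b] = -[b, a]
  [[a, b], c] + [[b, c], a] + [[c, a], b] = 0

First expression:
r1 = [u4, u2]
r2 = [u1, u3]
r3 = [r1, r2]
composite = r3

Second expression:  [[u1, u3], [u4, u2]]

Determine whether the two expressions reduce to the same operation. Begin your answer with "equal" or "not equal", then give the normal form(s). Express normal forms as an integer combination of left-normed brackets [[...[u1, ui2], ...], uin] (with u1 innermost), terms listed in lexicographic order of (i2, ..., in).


not equal; the first gives [[[u1, u3], u2], u4] - [[[u1, u3], u4], u2] and the second -[[[u1, u3], u2], u4] + [[[u1, u3], u4], u2]

In normal form, the first expression is [[[u1, u3], u2], u4] - [[[u1, u3], u4], u2]
In normal form, the second expression is -[[[u1, u3], u2], u4] + [[[u1, u3], u4], u2]
The forms do not match — not equal.


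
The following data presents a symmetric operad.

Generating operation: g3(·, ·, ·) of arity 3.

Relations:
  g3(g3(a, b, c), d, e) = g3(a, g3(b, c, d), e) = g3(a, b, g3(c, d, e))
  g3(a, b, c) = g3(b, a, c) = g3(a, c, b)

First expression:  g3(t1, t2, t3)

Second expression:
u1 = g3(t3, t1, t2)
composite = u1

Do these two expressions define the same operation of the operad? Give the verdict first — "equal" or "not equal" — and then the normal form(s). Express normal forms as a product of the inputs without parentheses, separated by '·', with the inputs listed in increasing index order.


equal: each reduces to t1 · t2 · t3

The first composite normalizes to t1 · t2 · t3
The second composite normalizes to t1 · t2 · t3
Both agree, so they are equal.


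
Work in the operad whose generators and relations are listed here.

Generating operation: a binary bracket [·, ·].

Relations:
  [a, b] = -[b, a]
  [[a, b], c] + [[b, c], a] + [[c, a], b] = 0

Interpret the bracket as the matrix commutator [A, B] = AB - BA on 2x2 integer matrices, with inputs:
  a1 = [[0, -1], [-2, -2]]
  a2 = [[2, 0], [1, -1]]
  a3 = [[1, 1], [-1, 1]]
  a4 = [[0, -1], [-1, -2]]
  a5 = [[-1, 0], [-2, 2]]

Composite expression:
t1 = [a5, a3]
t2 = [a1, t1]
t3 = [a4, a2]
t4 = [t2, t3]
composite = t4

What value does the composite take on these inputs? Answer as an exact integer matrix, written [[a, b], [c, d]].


[[16, -22], [-26, -16]]

[a5, a3] = [[2, -3], [-3, -2]]
[a1, [a5, a3]] = [[-3, -2], [-2, 3]]
[a4, a2] = [[-1, 3], [-5, 1]]
[[a1, [a5, a3]], [a4, a2]] = [[16, -22], [-26, -16]]


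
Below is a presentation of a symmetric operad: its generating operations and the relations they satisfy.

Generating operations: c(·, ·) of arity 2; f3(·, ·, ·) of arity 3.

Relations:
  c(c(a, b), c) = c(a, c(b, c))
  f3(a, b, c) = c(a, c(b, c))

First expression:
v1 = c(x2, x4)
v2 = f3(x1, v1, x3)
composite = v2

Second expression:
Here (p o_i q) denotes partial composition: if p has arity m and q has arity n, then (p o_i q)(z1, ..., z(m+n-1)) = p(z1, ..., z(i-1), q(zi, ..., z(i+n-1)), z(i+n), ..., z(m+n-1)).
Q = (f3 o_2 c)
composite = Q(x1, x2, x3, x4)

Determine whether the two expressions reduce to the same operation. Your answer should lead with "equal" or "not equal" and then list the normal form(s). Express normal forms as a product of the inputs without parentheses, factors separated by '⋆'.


not equal: they reduce to x1 ⋆ x2 ⋆ x4 ⋆ x3 and x1 ⋆ x2 ⋆ x3 ⋆ x4

In normal form, the first expression is x1 ⋆ x2 ⋆ x4 ⋆ x3
In normal form, the second expression is x1 ⋆ x2 ⋆ x3 ⋆ x4
No match — not equal.


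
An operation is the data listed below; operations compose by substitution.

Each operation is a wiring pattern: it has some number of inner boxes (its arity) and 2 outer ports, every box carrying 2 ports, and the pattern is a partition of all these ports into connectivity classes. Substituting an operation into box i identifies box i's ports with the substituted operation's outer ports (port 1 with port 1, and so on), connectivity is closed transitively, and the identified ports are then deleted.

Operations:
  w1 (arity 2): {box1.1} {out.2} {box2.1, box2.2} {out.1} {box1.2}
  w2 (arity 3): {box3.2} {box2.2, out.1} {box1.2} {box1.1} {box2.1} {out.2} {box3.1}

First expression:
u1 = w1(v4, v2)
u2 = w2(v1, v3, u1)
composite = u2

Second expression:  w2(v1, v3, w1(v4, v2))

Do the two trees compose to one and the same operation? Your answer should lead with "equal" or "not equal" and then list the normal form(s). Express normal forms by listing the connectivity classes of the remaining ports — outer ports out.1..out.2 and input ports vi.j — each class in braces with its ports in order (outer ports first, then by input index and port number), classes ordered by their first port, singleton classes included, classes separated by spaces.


equal; the common form is {out.1, v3.2} {out.2} {v1.1} {v1.2} {v2.1, v2.2} {v3.1} {v4.1} {v4.2}

The first composite normalizes to {out.1, v3.2} {out.2} {v1.1} {v1.2} {v2.1, v2.2} {v3.1} {v4.1} {v4.2}
The second composite normalizes to {out.1, v3.2} {out.2} {v1.1} {v1.2} {v2.1, v2.2} {v3.1} {v4.1} {v4.2}
The forms coincide; equal.


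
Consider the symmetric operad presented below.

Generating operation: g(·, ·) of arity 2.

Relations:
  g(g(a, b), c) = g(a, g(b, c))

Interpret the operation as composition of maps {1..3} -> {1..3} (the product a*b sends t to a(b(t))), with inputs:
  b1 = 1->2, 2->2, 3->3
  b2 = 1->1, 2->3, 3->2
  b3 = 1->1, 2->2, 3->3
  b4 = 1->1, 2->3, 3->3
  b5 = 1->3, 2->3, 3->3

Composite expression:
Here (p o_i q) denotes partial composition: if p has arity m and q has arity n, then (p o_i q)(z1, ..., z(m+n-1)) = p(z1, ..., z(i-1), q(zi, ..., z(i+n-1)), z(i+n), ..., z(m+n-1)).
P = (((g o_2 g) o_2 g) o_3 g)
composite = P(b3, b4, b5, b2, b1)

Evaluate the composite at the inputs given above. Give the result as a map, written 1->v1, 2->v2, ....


g(b5, b2) = 1->3, 2->3, 3->3
g(b4, g(b5, b2)) = 1->3, 2->3, 3->3
g(g(b4, g(b5, b2)), b1) = 1->3, 2->3, 3->3
g(b3, g(g(b4, g(b5, b2)), b1)) = 1->3, 2->3, 3->3

1->3, 2->3, 3->3


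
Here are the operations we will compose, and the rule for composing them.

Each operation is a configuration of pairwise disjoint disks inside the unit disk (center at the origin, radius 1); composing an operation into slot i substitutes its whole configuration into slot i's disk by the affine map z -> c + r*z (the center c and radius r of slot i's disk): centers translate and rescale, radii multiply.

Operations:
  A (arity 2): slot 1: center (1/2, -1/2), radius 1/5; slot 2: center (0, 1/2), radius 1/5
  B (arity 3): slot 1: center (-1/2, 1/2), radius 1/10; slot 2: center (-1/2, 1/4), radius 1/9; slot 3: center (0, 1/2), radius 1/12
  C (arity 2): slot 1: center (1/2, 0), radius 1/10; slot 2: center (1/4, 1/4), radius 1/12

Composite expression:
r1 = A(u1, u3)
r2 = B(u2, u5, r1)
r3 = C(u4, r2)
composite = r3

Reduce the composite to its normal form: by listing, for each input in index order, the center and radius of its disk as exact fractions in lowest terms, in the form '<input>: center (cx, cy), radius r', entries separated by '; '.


u1: center (73/288, 83/288), radius 1/720; u2: center (5/24, 7/24), radius 1/120; u3: center (1/4, 85/288), radius 1/720; u4: center (1/2, 0), radius 1/10; u5: center (5/24, 13/48), radius 1/108

Each u-disk chains the slot maps above it in C; radii multiply.
input u4: composing its 1 substitution step yields center (1/2, 0), radius 1/10
input u2: composing its 2 substitution steps yields center (5/24, 7/24), radius 1/120
input u5: composing its 2 substitution steps yields center (5/24, 13/48), radius 1/108
input u1: composing its 3 substitution steps yields center (73/288, 83/288), radius 1/720
input u3: composing its 3 substitution steps yields center (1/4, 85/288), radius 1/720


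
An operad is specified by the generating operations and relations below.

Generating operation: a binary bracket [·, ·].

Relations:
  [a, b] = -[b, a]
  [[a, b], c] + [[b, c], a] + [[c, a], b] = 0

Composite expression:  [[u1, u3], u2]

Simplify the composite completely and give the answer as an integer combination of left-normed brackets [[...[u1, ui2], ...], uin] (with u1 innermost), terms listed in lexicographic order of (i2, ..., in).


Antisymmetry and Jacobi reduce to u1-anchored left-normed brackets.
Composite bracket: [[u1, u3], u2]
The bracket unfolds into 4 signed words via [a, b] = ab - ba (2^2 = 4).
Keep just the words that open with u1:
  u1u3u2 (sign +1) contributes +[[u1, u3], u2]

[[u1, u3], u2]


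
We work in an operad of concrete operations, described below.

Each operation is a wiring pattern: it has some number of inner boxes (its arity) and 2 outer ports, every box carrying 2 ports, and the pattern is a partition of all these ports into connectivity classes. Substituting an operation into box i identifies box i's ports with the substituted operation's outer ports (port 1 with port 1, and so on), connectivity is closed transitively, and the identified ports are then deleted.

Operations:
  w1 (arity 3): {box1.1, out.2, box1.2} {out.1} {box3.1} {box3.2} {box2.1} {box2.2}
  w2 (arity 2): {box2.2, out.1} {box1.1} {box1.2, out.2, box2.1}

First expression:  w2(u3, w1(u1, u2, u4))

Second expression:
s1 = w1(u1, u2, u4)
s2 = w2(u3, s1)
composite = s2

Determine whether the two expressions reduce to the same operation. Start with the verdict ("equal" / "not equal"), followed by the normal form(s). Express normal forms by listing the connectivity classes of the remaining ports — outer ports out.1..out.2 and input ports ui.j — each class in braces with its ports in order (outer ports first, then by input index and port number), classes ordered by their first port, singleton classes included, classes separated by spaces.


equal — both sides give {out.1, u1.1, u1.2} {out.2, u3.2} {u2.1} {u2.2} {u3.1} {u4.1} {u4.2}

The first composite normalizes to {out.1, u1.1, u1.2} {out.2, u3.2} {u2.1} {u2.2} {u3.1} {u4.1} {u4.2}
The second composite normalizes to {out.1, u1.1, u1.2} {out.2, u3.2} {u2.1} {u2.2} {u3.1} {u4.1} {u4.2}
The forms coincide; equal.


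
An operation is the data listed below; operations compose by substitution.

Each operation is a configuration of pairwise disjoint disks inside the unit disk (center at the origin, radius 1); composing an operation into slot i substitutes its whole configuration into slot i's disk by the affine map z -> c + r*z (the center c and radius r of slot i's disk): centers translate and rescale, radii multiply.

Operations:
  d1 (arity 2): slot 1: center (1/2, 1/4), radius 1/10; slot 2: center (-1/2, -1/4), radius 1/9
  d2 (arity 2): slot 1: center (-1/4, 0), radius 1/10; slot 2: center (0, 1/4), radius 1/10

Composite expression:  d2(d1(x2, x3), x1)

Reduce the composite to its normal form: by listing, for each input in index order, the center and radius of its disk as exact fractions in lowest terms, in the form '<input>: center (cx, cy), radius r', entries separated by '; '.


x1: center (0, 1/4), radius 1/10; x2: center (-1/5, 1/40), radius 1/100; x3: center (-3/10, -1/40), radius 1/90

Only the slot chain above each x matters under d2; compose those maps.
x2 passes through 2 substitutions, ending at center (-1/5, 1/40), radius 1/100
x3 passes through 2 substitutions, ending at center (-3/10, -1/40), radius 1/90
x1 passes through 1 substitution, ending at center (0, 1/4), radius 1/10


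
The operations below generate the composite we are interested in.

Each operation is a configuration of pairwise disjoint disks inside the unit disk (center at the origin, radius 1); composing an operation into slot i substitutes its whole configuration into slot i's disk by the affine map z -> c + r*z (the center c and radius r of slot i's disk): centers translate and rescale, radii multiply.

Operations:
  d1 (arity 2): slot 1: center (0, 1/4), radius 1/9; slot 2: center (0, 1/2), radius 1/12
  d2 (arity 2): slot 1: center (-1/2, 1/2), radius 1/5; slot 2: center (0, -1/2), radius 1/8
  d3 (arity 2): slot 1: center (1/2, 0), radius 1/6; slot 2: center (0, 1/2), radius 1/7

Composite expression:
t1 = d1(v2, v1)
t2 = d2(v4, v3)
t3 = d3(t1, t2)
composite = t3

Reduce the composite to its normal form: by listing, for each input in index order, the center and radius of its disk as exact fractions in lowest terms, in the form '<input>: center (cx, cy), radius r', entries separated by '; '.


Follow each v-input down from d3: c' goes to c + r*c', radius to r*r'.
for v2, the 2-step affine chain lands on center (1/2, 1/24), radius 1/54
for v1, the 2-step affine chain lands on center (1/2, 1/12), radius 1/72
for v4, the 2-step affine chain lands on center (-1/14, 4/7), radius 1/35
for v3, the 2-step affine chain lands on center (0, 3/7), radius 1/56

v1: center (1/2, 1/12), radius 1/72; v2: center (1/2, 1/24), radius 1/54; v3: center (0, 3/7), radius 1/56; v4: center (-1/14, 4/7), radius 1/35


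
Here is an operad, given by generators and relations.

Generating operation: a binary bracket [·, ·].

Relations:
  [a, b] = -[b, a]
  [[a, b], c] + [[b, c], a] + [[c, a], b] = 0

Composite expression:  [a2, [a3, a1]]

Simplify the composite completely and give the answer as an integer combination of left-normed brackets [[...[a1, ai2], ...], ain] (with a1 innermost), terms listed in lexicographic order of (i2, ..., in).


[[a1, a3], a2]

In the tensor algebra, words opening a1 carry the a1-anchored form.
Composite bracket: [a2, [a3, a1]]
Each bracket splits as ab - ba, giving 4 signed words (2^2 = 4).
Keep just the words that open with a1:
  sign of a1a3a2 is +1, so it contributes +[[a1, a3], a2]


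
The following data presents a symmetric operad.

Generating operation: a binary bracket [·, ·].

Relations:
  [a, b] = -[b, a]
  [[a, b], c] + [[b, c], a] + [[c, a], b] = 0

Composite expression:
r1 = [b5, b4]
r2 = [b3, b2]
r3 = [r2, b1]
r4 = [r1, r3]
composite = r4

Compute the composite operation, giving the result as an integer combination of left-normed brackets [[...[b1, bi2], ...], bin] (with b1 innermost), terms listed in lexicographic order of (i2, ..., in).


[[[[b1, b2], b3], b4], b5] - [[[[b1, b2], b3], b5], b4] - [[[[b1, b3], b2], b4], b5] + [[[[b1, b3], b2], b5], b4]

In the tensor algebra, words opening b1 carry the b1-anchored form.
Composite bracket: [[b5, b4], [[b3, b2], b1]]
Applying ab - ba throughout gives 16 signed words (2^4 = 16).
Keep just the words that open with b1:
  b1b2b3b4b5 (sign +1) contributes +[[[[b1, b2], b3], b4], b5]
  b1b2b3b5b4 (sign -1) contributes -[[[[b1, b2], b3], b5], b4]
  b1b3b2b4b5 (sign -1) contributes -[[[[b1, b3], b2], b4], b5]
  b1b3b2b5b4 (sign +1) contributes +[[[[b1, b3], b2], b5], b4]


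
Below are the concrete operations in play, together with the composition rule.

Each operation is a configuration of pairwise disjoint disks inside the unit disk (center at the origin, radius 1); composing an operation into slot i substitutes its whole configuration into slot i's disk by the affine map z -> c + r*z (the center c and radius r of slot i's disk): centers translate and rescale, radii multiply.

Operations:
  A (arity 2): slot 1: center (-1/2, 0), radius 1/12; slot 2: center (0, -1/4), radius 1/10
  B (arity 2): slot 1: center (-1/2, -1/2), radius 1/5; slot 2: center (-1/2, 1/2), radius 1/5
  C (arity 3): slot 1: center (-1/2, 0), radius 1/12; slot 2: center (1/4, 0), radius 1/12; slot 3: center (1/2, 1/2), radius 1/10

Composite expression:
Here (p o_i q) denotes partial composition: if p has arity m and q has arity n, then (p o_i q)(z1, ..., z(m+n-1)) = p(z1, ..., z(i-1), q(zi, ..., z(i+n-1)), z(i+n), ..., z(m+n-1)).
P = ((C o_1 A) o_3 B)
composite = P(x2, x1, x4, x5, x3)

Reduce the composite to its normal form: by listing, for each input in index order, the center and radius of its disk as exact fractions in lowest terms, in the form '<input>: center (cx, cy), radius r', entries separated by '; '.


x1: center (-1/2, -1/48), radius 1/120; x2: center (-13/24, 0), radius 1/144; x3: center (1/2, 1/2), radius 1/10; x4: center (5/24, -1/24), radius 1/60; x5: center (5/24, 1/24), radius 1/60

Only the slot chain above each x matters under C; compose those maps.
x2: after 2 affine steps, its disk has center (-13/24, 0), radius 1/144
x1: after 2 affine steps, its disk has center (-1/2, -1/48), radius 1/120
x4: after 2 affine steps, its disk has center (5/24, -1/24), radius 1/60
x5: after 2 affine steps, its disk has center (5/24, 1/24), radius 1/60
x3: after 1 affine step, its disk has center (1/2, 1/2), radius 1/10


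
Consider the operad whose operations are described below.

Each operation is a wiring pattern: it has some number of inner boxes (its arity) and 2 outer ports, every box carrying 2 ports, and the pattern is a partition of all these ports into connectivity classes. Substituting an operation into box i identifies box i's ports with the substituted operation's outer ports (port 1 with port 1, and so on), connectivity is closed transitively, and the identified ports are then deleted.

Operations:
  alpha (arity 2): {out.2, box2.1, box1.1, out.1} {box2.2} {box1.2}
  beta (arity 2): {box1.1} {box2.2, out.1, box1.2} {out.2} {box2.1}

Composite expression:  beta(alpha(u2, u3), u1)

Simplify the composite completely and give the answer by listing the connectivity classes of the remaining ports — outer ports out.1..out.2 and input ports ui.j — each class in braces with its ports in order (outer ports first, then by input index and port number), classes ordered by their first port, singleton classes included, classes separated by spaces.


{out.1, u1.2, u2.1, u3.1} {out.2} {u1.1} {u2.2} {u3.2}

Substituting into beta glues patterns; closure does the rest.
the subtree at alpha composes to {out.1, out.2, u2.1, u3.1} {u2.2} {u3.2} on (u2, u3); out.j = own outer ports
the subtree at beta composes to {out.1, u1.2, u2.1, u3.1} {out.2} {u1.1} {u2.2} {u3.2} on (u2, u3, u1); out.j = own outer ports
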